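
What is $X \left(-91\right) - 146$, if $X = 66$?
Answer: $-6152$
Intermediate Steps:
$X \left(-91\right) - 146 = 66 \left(-91\right) - 146 = -6006 - 146 = -6152$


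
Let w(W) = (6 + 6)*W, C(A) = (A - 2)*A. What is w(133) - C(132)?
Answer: -15564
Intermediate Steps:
C(A) = A*(-2 + A) (C(A) = (-2 + A)*A = A*(-2 + A))
w(W) = 12*W
w(133) - C(132) = 12*133 - 132*(-2 + 132) = 1596 - 132*130 = 1596 - 1*17160 = 1596 - 17160 = -15564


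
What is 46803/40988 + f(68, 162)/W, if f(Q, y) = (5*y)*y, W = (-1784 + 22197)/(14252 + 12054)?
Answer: 141486339029799/836688044 ≈ 1.6910e+5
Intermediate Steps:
W = 20413/26306 ≈ 0.77598
f(Q, y) = 5*y**2
46803/40988 + f(68, 162)/W = 46803/40988 + (5*162**2)/(20413/26306) = 46803*(1/40988) + (5*26244)*(26306/20413) = 46803/40988 + 131220*(26306/20413) = 46803/40988 + 3451873320/20413 = 141486339029799/836688044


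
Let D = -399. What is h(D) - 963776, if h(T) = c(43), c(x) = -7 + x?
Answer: -963740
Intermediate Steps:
h(T) = 36 (h(T) = -7 + 43 = 36)
h(D) - 963776 = 36 - 963776 = -963740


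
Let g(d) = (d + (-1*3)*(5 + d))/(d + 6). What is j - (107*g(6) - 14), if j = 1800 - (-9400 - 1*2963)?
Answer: 57671/4 ≈ 14418.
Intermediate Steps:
g(d) = (-15 - 2*d)/(6 + d) (g(d) = (d - 3*(5 + d))/(6 + d) = (d + (-15 - 3*d))/(6 + d) = (-15 - 2*d)/(6 + d))
j = 14163 (j = 1800 - (-9400 - 2963) = 1800 - 1*(-12363) = 1800 + 12363 = 14163)
j - (107*g(6) - 14) = 14163 - (107*((-15 - 2*6)/(6 + 6)) - 14) = 14163 - (107*((-15 - 12)/12) - 14) = 14163 - (107*((1/12)*(-27)) - 14) = 14163 - (107*(-9/4) - 14) = 14163 - (-963/4 - 14) = 14163 - 1*(-1019/4) = 14163 + 1019/4 = 57671/4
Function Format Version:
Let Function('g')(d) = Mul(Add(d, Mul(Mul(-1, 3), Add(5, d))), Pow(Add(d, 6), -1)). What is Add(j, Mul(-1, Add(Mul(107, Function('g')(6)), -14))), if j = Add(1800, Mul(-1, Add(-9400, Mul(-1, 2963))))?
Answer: Rational(57671, 4) ≈ 14418.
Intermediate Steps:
Function('g')(d) = Mul(Pow(Add(6, d), -1), Add(-15, Mul(-2, d))) (Function('g')(d) = Mul(Add(d, Mul(-3, Add(5, d))), Pow(Add(6, d), -1)) = Mul(Add(d, Add(-15, Mul(-3, d))), Pow(Add(6, d), -1)) = Mul(Add(-15, Mul(-2, d)), Pow(Add(6, d), -1)) = Mul(Pow(Add(6, d), -1), Add(-15, Mul(-2, d))))
j = 14163 (j = Add(1800, Mul(-1, Add(-9400, -2963))) = Add(1800, Mul(-1, -12363)) = Add(1800, 12363) = 14163)
Add(j, Mul(-1, Add(Mul(107, Function('g')(6)), -14))) = Add(14163, Mul(-1, Add(Mul(107, Mul(Pow(Add(6, 6), -1), Add(-15, Mul(-2, 6)))), -14))) = Add(14163, Mul(-1, Add(Mul(107, Mul(Pow(12, -1), Add(-15, -12))), -14))) = Add(14163, Mul(-1, Add(Mul(107, Mul(Rational(1, 12), -27)), -14))) = Add(14163, Mul(-1, Add(Mul(107, Rational(-9, 4)), -14))) = Add(14163, Mul(-1, Add(Rational(-963, 4), -14))) = Add(14163, Mul(-1, Rational(-1019, 4))) = Add(14163, Rational(1019, 4)) = Rational(57671, 4)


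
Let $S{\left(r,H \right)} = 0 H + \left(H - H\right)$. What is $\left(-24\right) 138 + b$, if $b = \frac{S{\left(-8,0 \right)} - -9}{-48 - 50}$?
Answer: $- \frac{324585}{98} \approx -3312.1$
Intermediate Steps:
$S{\left(r,H \right)} = 0$ ($S{\left(r,H \right)} = 0 + 0 = 0$)
$b = - \frac{9}{98}$ ($b = \frac{0 - -9}{-48 - 50} = \frac{0 + \left(-1 + 10\right)}{-98} = \left(0 + 9\right) \left(- \frac{1}{98}\right) = 9 \left(- \frac{1}{98}\right) = - \frac{9}{98} \approx -0.091837$)
$\left(-24\right) 138 + b = \left(-24\right) 138 - \frac{9}{98} = -3312 - \frac{9}{98} = - \frac{324585}{98}$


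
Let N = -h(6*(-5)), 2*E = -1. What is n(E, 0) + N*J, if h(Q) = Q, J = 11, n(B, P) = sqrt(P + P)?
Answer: 330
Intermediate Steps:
E = -1/2 (E = (1/2)*(-1) = -1/2 ≈ -0.50000)
n(B, P) = sqrt(2)*sqrt(P) (n(B, P) = sqrt(2*P) = sqrt(2)*sqrt(P))
N = 30 (N = -6*(-5) = -1*(-30) = 30)
n(E, 0) + N*J = sqrt(2)*sqrt(0) + 30*11 = sqrt(2)*0 + 330 = 0 + 330 = 330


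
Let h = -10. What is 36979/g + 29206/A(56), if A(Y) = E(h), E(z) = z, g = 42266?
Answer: -617025503/211330 ≈ -2919.7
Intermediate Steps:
A(Y) = -10
36979/g + 29206/A(56) = 36979/42266 + 29206/(-10) = 36979*(1/42266) + 29206*(-1/10) = 36979/42266 - 14603/5 = -617025503/211330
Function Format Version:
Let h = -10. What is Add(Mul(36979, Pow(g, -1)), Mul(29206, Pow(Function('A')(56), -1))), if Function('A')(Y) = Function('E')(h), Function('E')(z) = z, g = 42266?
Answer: Rational(-617025503, 211330) ≈ -2919.7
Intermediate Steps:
Function('A')(Y) = -10
Add(Mul(36979, Pow(g, -1)), Mul(29206, Pow(Function('A')(56), -1))) = Add(Mul(36979, Pow(42266, -1)), Mul(29206, Pow(-10, -1))) = Add(Mul(36979, Rational(1, 42266)), Mul(29206, Rational(-1, 10))) = Add(Rational(36979, 42266), Rational(-14603, 5)) = Rational(-617025503, 211330)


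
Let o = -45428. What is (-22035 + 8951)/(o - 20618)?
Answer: 6542/33023 ≈ 0.19810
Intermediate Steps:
(-22035 + 8951)/(o - 20618) = (-22035 + 8951)/(-45428 - 20618) = -13084/(-66046) = -13084*(-1/66046) = 6542/33023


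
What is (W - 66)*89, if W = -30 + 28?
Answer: -6052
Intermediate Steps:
W = -2
(W - 66)*89 = (-2 - 66)*89 = -68*89 = -6052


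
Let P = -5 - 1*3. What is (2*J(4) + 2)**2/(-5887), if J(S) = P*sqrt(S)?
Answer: -900/5887 ≈ -0.15288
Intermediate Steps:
P = -8 (P = -5 - 3 = -8)
J(S) = -8*sqrt(S)
(2*J(4) + 2)**2/(-5887) = (2*(-8*sqrt(4)) + 2)**2/(-5887) = (2*(-8*2) + 2)**2*(-1/5887) = (2*(-16) + 2)**2*(-1/5887) = (-32 + 2)**2*(-1/5887) = (-30)**2*(-1/5887) = 900*(-1/5887) = -900/5887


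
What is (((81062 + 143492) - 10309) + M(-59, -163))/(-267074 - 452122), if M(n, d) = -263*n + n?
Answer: -229703/719196 ≈ -0.31939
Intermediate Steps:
M(n, d) = -262*n
(((81062 + 143492) - 10309) + M(-59, -163))/(-267074 - 452122) = (((81062 + 143492) - 10309) - 262*(-59))/(-267074 - 452122) = ((224554 - 10309) + 15458)/(-719196) = (214245 + 15458)*(-1/719196) = 229703*(-1/719196) = -229703/719196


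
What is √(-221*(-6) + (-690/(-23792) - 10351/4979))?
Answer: √1161175273162309678/29615092 ≈ 36.386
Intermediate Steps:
√(-221*(-6) + (-690/(-23792) - 10351/4979)) = √(1326 + (-690*(-1/23792) - 10351*1/4979)) = √(1326 + (345/11896 - 10351/4979)) = √(1326 - 121417741/59230184) = √(78417806243/59230184) = √1161175273162309678/29615092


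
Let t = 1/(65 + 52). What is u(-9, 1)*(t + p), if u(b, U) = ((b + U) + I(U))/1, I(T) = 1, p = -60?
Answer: 49133/117 ≈ 419.94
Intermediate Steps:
t = 1/117 ≈ 0.0085470
u(b, U) = 1 + U + b (u(b, U) = ((b + U) + 1)/1 = 1*((U + b) + 1) = 1*(1 + U + b) = 1 + U + b)
u(-9, 1)*(t + p) = (1 + 1 - 9)*(1/117 - 60) = -7*(-7019/117) = 49133/117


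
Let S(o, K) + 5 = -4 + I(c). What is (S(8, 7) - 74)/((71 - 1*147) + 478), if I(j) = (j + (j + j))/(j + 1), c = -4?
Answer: -79/402 ≈ -0.19652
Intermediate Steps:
I(j) = 3*j/(1 + j) (I(j) = (j + 2*j)/(1 + j) = (3*j)/(1 + j) = 3*j/(1 + j))
S(o, K) = -5 (S(o, K) = -5 + (-4 + 3*(-4)/(1 - 4)) = -5 + (-4 + 3*(-4)/(-3)) = -5 + (-4 + 3*(-4)*(-⅓)) = -5 + (-4 + 4) = -5 + 0 = -5)
(S(8, 7) - 74)/((71 - 1*147) + 478) = (-5 - 74)/((71 - 1*147) + 478) = -79/((71 - 147) + 478) = -79/(-76 + 478) = -79/402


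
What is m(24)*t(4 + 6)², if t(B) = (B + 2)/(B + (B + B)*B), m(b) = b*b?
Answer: 2304/1225 ≈ 1.8808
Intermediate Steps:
m(b) = b²
t(B) = (2 + B)/(B + 2*B²) (t(B) = (2 + B)/(B + (2*B)*B) = (2 + B)/(B + 2*B²))
m(24)*t(4 + 6)² = 24²*((2 + (4 + 6))/((4 + 6)*(1 + 2*(4 + 6))))² = 576*((2 + 10)/(10*(1 + 2*10)))² = 576*((⅒)*12/(1 + 20))² = 576*((⅒)*12/21)² = 576*((⅒)*(1/21)*12)² = 576*(2/35)² = 576*(4/1225) = 2304/1225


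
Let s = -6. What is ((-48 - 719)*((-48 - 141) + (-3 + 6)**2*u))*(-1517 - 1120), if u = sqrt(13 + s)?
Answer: -382267431 + 18203211*sqrt(7) ≈ -3.3411e+8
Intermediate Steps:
u = sqrt(7) (u = sqrt(13 - 6) = sqrt(7) ≈ 2.6458)
((-48 - 719)*((-48 - 141) + (-3 + 6)**2*u))*(-1517 - 1120) = ((-48 - 719)*((-48 - 141) + (-3 + 6)**2*sqrt(7)))*(-1517 - 1120) = -767*(-189 + 3**2*sqrt(7))*(-2637) = -767*(-189 + 9*sqrt(7))*(-2637) = (144963 - 6903*sqrt(7))*(-2637) = -382267431 + 18203211*sqrt(7)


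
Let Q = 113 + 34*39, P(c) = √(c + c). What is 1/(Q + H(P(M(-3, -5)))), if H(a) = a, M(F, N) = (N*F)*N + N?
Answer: 1439/2070881 - 4*I*√10/2070881 ≈ 0.00069487 - 6.1081e-6*I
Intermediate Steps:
M(F, N) = N + F*N² (M(F, N) = (F*N)*N + N = F*N² + N = N + F*N²)
P(c) = √2*√c (P(c) = √(2*c) = √2*√c)
Q = 1439 (Q = 113 + 1326 = 1439)
1/(Q + H(P(M(-3, -5)))) = 1/(1439 + √2*√(-5*(1 - 3*(-5)))) = 1/(1439 + √2*√(-5*(1 + 15))) = 1/(1439 + √2*√(-5*16)) = 1/(1439 + √2*√(-80)) = 1/(1439 + √2*(4*I*√5)) = 1/(1439 + 4*I*√10)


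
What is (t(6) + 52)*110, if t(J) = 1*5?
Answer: 6270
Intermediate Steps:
t(J) = 5
(t(6) + 52)*110 = (5 + 52)*110 = 57*110 = 6270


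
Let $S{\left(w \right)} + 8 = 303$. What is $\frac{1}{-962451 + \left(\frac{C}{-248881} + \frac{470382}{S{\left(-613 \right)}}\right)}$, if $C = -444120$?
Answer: $- \frac{73419895}{70545851204703} \approx -1.0407 \cdot 10^{-6}$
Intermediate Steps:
$S{\left(w \right)} = 295$ ($S{\left(w \right)} = -8 + 303 = 295$)
$\frac{1}{-962451 + \left(\frac{C}{-248881} + \frac{470382}{S{\left(-613 \right)}}\right)} = \frac{1}{-962451 + \left(- \frac{444120}{-248881} + \frac{470382}{295}\right)} = \frac{1}{-962451 + \left(\left(-444120\right) \left(- \frac{1}{248881}\right) + 470382 \cdot \frac{1}{295}\right)} = \frac{1}{-962451 + \left(\frac{444120}{248881} + \frac{470382}{295}\right)} = \frac{1}{-962451 + \frac{117200157942}{73419895}} = \frac{1}{- \frac{70545851204703}{73419895}} = - \frac{73419895}{70545851204703}$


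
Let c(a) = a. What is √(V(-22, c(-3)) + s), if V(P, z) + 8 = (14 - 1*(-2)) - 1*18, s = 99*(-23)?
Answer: I*√2287 ≈ 47.823*I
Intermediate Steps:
s = -2277
V(P, z) = -10 (V(P, z) = -8 + ((14 - 1*(-2)) - 1*18) = -8 + ((14 + 2) - 18) = -8 + (16 - 18) = -8 - 2 = -10)
√(V(-22, c(-3)) + s) = √(-10 - 2277) = √(-2287) = I*√2287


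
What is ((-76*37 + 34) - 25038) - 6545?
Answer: -34361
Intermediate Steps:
((-76*37 + 34) - 25038) - 6545 = ((-2812 + 34) - 25038) - 6545 = (-2778 - 25038) - 6545 = -27816 - 6545 = -34361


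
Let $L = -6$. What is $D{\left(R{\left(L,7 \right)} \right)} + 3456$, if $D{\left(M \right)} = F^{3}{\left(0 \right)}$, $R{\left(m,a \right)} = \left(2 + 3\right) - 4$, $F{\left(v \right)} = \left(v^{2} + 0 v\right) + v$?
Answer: $3456$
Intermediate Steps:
$F{\left(v \right)} = v + v^{2}$ ($F{\left(v \right)} = \left(v^{2} + 0\right) + v = v^{2} + v = v + v^{2}$)
$R{\left(m,a \right)} = 1$ ($R{\left(m,a \right)} = 5 - 4 = 1$)
$D{\left(M \right)} = 0$ ($D{\left(M \right)} = \left(0 \left(1 + 0\right)\right)^{3} = \left(0 \cdot 1\right)^{3} = 0^{3} = 0$)
$D{\left(R{\left(L,7 \right)} \right)} + 3456 = 0 + 3456 = 3456$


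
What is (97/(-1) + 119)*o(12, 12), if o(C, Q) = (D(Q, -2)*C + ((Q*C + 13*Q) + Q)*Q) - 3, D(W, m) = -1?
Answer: 82038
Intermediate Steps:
o(C, Q) = -3 - C + Q*(14*Q + C*Q) (o(C, Q) = (-C + ((Q*C + 13*Q) + Q)*Q) - 3 = (-C + ((C*Q + 13*Q) + Q)*Q) - 3 = (-C + ((13*Q + C*Q) + Q)*Q) - 3 = (-C + (14*Q + C*Q)*Q) - 3 = (-C + Q*(14*Q + C*Q)) - 3 = -3 - C + Q*(14*Q + C*Q))
(97/(-1) + 119)*o(12, 12) = (97/(-1) + 119)*(-3 - 1*12 + 14*12² + 12*12²) = (97*(-1) + 119)*(-3 - 12 + 14*144 + 12*144) = (-97 + 119)*(-3 - 12 + 2016 + 1728) = 22*3729 = 82038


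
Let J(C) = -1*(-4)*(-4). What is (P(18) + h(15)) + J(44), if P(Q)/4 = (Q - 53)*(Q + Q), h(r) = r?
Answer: -5041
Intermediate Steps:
J(C) = -16 (J(C) = 4*(-4) = -16)
P(Q) = 8*Q*(-53 + Q) (P(Q) = 4*((Q - 53)*(Q + Q)) = 4*((-53 + Q)*(2*Q)) = 4*(2*Q*(-53 + Q)) = 8*Q*(-53 + Q))
(P(18) + h(15)) + J(44) = (8*18*(-53 + 18) + 15) - 16 = (8*18*(-35) + 15) - 16 = (-5040 + 15) - 16 = -5025 - 16 = -5041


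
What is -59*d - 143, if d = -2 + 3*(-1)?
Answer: 152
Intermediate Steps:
d = -5 (d = -2 - 3 = -5)
-59*d - 143 = -59*(-5) - 143 = 295 - 143 = 152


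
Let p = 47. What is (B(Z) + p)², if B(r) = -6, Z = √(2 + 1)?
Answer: 1681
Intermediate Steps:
Z = √3 ≈ 1.7320
(B(Z) + p)² = (-6 + 47)² = 41² = 1681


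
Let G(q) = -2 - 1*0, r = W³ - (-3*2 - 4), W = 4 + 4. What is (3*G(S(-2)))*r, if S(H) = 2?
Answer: -3132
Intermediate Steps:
W = 8
r = 522 (r = 8³ - (-3*2 - 4) = 512 - (-6 - 4) = 512 - 1*(-10) = 512 + 10 = 522)
G(q) = -2 (G(q) = -2 + 0 = -2)
(3*G(S(-2)))*r = (3*(-2))*522 = -6*522 = -3132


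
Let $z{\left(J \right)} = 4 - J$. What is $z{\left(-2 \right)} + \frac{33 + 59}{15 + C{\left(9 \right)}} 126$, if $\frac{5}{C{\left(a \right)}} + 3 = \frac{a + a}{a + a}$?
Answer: $\frac{23334}{25} \approx 933.36$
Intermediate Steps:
$C{\left(a \right)} = - \frac{5}{2}$ ($C{\left(a \right)} = \frac{5}{-3 + \frac{a + a}{a + a}} = \frac{5}{-3 + \frac{2 a}{2 a}} = \frac{5}{-3 + 2 a \frac{1}{2 a}} = \frac{5}{-3 + 1} = \frac{5}{-2} = 5 \left(- \frac{1}{2}\right) = - \frac{5}{2}$)
$z{\left(-2 \right)} + \frac{33 + 59}{15 + C{\left(9 \right)}} 126 = \left(4 - -2\right) + \frac{33 + 59}{15 - \frac{5}{2}} \cdot 126 = \left(4 + 2\right) + \frac{92}{\frac{25}{2}} \cdot 126 = 6 + 92 \cdot \frac{2}{25} \cdot 126 = 6 + \frac{184}{25} \cdot 126 = 6 + \frac{23184}{25} = \frac{23334}{25}$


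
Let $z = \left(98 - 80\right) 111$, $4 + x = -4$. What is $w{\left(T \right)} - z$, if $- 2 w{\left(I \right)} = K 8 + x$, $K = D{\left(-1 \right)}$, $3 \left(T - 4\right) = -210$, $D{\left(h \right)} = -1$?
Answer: $-1990$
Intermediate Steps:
$T = -66$ ($T = 4 + \frac{1}{3} \left(-210\right) = 4 - 70 = -66$)
$x = -8$ ($x = -4 - 4 = -8$)
$z = 1998$ ($z = 18 \cdot 111 = 1998$)
$K = -1$
$w{\left(I \right)} = 8$ ($w{\left(I \right)} = - \frac{\left(-1\right) 8 - 8}{2} = - \frac{-8 - 8}{2} = \left(- \frac{1}{2}\right) \left(-16\right) = 8$)
$w{\left(T \right)} - z = 8 - 1998 = -1990$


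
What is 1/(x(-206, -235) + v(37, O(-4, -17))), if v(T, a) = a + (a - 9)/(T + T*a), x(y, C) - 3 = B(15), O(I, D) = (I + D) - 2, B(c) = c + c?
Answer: 407/4086 ≈ 0.099608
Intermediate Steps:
B(c) = 2*c
O(I, D) = -2 + D + I (O(I, D) = (D + I) - 2 = -2 + D + I)
x(y, C) = 33 (x(y, C) = 3 + 2*15 = 3 + 30 = 33)
v(T, a) = a + (-9 + a)/(T + T*a)
1/(x(-206, -235) + v(37, O(-4, -17))) = 1/(33 + (-9 + (-2 - 17 - 4) + 37*(-2 - 17 - 4) + 37*(-2 - 17 - 4)**2)/(37*(1 + (-2 - 17 - 4)))) = 1/(33 + (-9 - 23 + 37*(-23) + 37*(-23)**2)/(37*(1 - 23))) = 1/(33 + (1/37)*(-9 - 23 - 851 + 37*529)/(-22)) = 1/(33 + (1/37)*(-1/22)*(-9 - 23 - 851 + 19573)) = 1/(33 + (1/37)*(-1/22)*18690) = 1/(33 - 9345/407) = 1/(4086/407) = 407/4086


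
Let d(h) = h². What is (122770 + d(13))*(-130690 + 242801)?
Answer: 13782814229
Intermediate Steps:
(122770 + d(13))*(-130690 + 242801) = (122770 + 13²)*(-130690 + 242801) = (122770 + 169)*112111 = 122939*112111 = 13782814229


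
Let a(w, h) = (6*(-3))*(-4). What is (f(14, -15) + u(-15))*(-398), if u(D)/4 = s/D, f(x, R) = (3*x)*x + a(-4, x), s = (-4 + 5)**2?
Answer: -3938608/15 ≈ -2.6257e+5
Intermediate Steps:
s = 1 (s = 1**2 = 1)
a(w, h) = 72 (a(w, h) = -18*(-4) = 72)
f(x, R) = 72 + 3*x**2 (f(x, R) = (3*x)*x + 72 = 3*x**2 + 72 = 72 + 3*x**2)
u(D) = 4/D (u(D) = 4*(1/D) = 4/D)
(f(14, -15) + u(-15))*(-398) = ((72 + 3*14**2) + 4/(-15))*(-398) = ((72 + 3*196) + 4*(-1/15))*(-398) = ((72 + 588) - 4/15)*(-398) = (660 - 4/15)*(-398) = (9896/15)*(-398) = -3938608/15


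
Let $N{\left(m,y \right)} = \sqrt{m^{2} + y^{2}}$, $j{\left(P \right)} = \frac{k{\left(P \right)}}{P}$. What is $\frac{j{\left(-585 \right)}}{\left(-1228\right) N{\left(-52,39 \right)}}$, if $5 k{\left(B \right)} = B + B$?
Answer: $- \frac{1}{199550} \approx -5.0113 \cdot 10^{-6}$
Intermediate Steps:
$k{\left(B \right)} = \frac{2 B}{5}$ ($k{\left(B \right)} = \frac{B + B}{5} = \frac{2 B}{5}$)
$j{\left(P \right)} = \frac{2}{5}$ ($j{\left(P \right)} = \frac{\frac{2}{5} P}{P} = \frac{2}{5}$)
$\frac{j{\left(-585 \right)}}{\left(-1228\right) N{\left(-52,39 \right)}} = \frac{2}{5 \left(- 1228 \sqrt{\left(-52\right)^{2} + 39^{2}}\right)} = \frac{2}{5 \left(- 1228 \sqrt{2704 + 1521}\right)} = \frac{2}{5 \left(- 1228 \sqrt{4225}\right)} = \frac{2}{5 \left(\left(-1228\right) 65\right)} = \frac{2}{5 \left(-79820\right)} = \frac{2}{5} \left(- \frac{1}{79820}\right) = - \frac{1}{199550}$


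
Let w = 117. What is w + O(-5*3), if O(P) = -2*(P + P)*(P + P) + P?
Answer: -1698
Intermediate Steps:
O(P) = P - 8*P² (O(P) = -2*2*P*2*P + P = -8*P² + P = P - 8*P²)
w + O(-5*3) = 117 + (-5*3)*(1 - (-40)*3) = 117 - 15*(1 - 8*(-15)) = 117 - 15*(1 + 120) = 117 - 15*121 = 117 - 1815 = -1698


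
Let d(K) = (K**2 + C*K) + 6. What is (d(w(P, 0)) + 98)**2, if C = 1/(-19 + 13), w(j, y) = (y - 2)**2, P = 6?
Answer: 128164/9 ≈ 14240.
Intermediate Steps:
w(j, y) = (-2 + y)**2
C = -1/6 (C = 1/(-6) = -1/6 ≈ -0.16667)
d(K) = 6 + K**2 - K/6 (d(K) = (K**2 - K/6) + 6 = 6 + K**2 - K/6)
(d(w(P, 0)) + 98)**2 = ((6 + ((-2 + 0)**2)**2 - (-2 + 0)**2/6) + 98)**2 = ((6 + ((-2)**2)**2 - 1/6*(-2)**2) + 98)**2 = ((6 + 4**2 - 1/6*4) + 98)**2 = ((6 + 16 - 2/3) + 98)**2 = (64/3 + 98)**2 = (358/3)**2 = 128164/9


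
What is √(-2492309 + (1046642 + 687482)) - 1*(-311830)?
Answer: 311830 + I*√758185 ≈ 3.1183e+5 + 870.74*I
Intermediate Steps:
√(-2492309 + (1046642 + 687482)) - 1*(-311830) = √(-2492309 + 1734124) + 311830 = √(-758185) + 311830 = I*√758185 + 311830 = 311830 + I*√758185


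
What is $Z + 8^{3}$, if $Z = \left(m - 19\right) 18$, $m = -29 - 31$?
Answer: $-910$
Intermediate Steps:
$m = -60$
$Z = -1422$ ($Z = \left(-60 - 19\right) 18 = \left(-79\right) 18 = -1422$)
$Z + 8^{3} = -1422 + 8^{3} = -1422 + 512 = -910$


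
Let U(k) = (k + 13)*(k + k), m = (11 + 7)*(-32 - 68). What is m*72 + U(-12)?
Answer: -129624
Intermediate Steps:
m = -1800 (m = 18*(-100) = -1800)
U(k) = 2*k*(13 + k) (U(k) = (13 + k)*(2*k) = 2*k*(13 + k))
m*72 + U(-12) = -1800*72 + 2*(-12)*(13 - 12) = -129600 + 2*(-12)*1 = -129600 - 24 = -129624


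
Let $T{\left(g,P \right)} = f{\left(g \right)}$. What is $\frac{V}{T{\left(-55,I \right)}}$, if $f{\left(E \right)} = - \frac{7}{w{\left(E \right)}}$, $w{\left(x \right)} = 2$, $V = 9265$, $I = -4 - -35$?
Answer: $- \frac{18530}{7} \approx -2647.1$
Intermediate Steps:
$I = 31$ ($I = -4 + 35 = 31$)
$f{\left(E \right)} = - \frac{7}{2}$
$T{\left(g,P \right)} = - \frac{7}{2}$
$\frac{V}{T{\left(-55,I \right)}} = \frac{9265}{- \frac{7}{2}} = 9265 \left(- \frac{2}{7}\right) = - \frac{18530}{7}$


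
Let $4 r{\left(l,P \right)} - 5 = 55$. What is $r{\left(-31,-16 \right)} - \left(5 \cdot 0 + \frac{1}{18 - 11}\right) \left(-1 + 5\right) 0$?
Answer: $15$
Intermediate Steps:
$r{\left(l,P \right)} = 15$ ($r{\left(l,P \right)} = \frac{5}{4} + \frac{1}{4} \cdot 55 = \frac{5}{4} + \frac{55}{4} = 15$)
$r{\left(-31,-16 \right)} - \left(5 \cdot 0 + \frac{1}{18 - 11}\right) \left(-1 + 5\right) 0 = 15 - \left(5 \cdot 0 + \frac{1}{18 - 11}\right) \left(-1 + 5\right) 0 = 15 - \left(0 + \frac{1}{7}\right) 4 \cdot 0 = 15 - \left(0 + \frac{1}{7}\right) 0 = 15 - \frac{1}{7} \cdot 0 = 15 - 0 = 15 + 0 = 15$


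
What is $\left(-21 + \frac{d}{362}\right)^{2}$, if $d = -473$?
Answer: $\frac{65205625}{131044} \approx 497.59$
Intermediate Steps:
$\left(-21 + \frac{d}{362}\right)^{2} = \left(-21 - \frac{473}{362}\right)^{2} = \left(- \frac{8075}{362}\right)^{2} = \frac{65205625}{131044}$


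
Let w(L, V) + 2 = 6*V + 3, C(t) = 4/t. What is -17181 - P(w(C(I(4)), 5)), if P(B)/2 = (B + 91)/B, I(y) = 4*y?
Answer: -532855/31 ≈ -17189.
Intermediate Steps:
w(L, V) = 1 + 6*V (w(L, V) = -2 + (6*V + 3) = -2 + (3 + 6*V) = 1 + 6*V)
P(B) = 2*(91 + B)/B (P(B) = 2*((B + 91)/B) = 2*((91 + B)/B) = 2*(91 + B)/B)
-17181 - P(w(C(I(4)), 5)) = -17181 - (2 + 182/(1 + 6*5)) = -17181 - (2 + 182/(1 + 30)) = -17181 - (2 + 182/31) = -17181 - 1*244/31 = -17181 - 244/31 = -532855/31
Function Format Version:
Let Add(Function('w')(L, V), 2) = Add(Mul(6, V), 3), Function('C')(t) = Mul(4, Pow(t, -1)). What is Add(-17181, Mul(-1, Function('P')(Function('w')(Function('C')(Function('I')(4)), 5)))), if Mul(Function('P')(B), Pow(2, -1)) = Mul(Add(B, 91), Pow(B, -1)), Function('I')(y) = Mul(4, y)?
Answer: Rational(-532855, 31) ≈ -17189.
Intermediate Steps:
Function('w')(L, V) = Add(1, Mul(6, V)) (Function('w')(L, V) = Add(-2, Add(Mul(6, V), 3)) = Add(-2, Add(3, Mul(6, V))) = Add(1, Mul(6, V)))
Function('P')(B) = Mul(2, Pow(B, -1), Add(91, B)) (Function('P')(B) = Mul(2, Mul(Add(B, 91), Pow(B, -1))) = Mul(2, Mul(Add(91, B), Pow(B, -1))) = Mul(2, Mul(Pow(B, -1), Add(91, B))) = Mul(2, Pow(B, -1), Add(91, B)))
Add(-17181, Mul(-1, Function('P')(Function('w')(Function('C')(Function('I')(4)), 5)))) = Add(-17181, Mul(-1, Add(2, Mul(182, Pow(Add(1, Mul(6, 5)), -1))))) = Add(-17181, Mul(-1, Add(2, Mul(182, Pow(Add(1, 30), -1))))) = Add(-17181, Mul(-1, Add(2, Mul(182, Pow(31, -1))))) = Add(-17181, Mul(-1, Add(2, Mul(182, Rational(1, 31))))) = Add(-17181, Mul(-1, Add(2, Rational(182, 31)))) = Add(-17181, Mul(-1, Rational(244, 31))) = Add(-17181, Rational(-244, 31)) = Rational(-532855, 31)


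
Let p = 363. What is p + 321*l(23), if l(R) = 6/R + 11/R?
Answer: 13806/23 ≈ 600.26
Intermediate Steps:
l(R) = 17/R
p + 321*l(23) = 363 + 321*(17/23) = 363 + 5457/23 = 13806/23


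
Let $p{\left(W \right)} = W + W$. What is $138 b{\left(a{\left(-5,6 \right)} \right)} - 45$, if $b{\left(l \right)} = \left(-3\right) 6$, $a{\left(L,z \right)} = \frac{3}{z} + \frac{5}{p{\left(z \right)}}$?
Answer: $-2529$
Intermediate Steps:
$p{\left(W \right)} = 2 W$
$a{\left(L,z \right)} = \frac{11}{2 z}$ ($a{\left(L,z \right)} = \frac{3}{z} + \frac{5}{2 z} = \frac{11}{2 z}$)
$b{\left(l \right)} = -18$
$138 b{\left(a{\left(-5,6 \right)} \right)} - 45 = 138 \left(-18\right) - 45 = -2484 - 45 = -2529$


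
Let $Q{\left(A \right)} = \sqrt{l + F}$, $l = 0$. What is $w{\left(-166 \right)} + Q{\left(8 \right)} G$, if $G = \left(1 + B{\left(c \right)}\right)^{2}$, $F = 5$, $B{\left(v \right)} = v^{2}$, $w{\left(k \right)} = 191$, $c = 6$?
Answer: $191 + 1369 \sqrt{5} \approx 3252.2$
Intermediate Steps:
$Q{\left(A \right)} = \sqrt{5}$ ($Q{\left(A \right)} = \sqrt{0 + 5} = \sqrt{5}$)
$G = 1369$ ($G = \left(1 + 6^{2}\right)^{2} = \left(1 + 36\right)^{2} = 37^{2} = 1369$)
$w{\left(-166 \right)} + Q{\left(8 \right)} G = 191 + \sqrt{5} \cdot 1369 = 191 + 1369 \sqrt{5}$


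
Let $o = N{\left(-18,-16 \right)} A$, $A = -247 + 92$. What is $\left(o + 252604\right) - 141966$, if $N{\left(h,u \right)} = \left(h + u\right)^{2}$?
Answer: $-68542$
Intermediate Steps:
$A = -155$
$o = -179180$ ($o = \left(-18 - 16\right)^{2} \left(-155\right) = \left(-34\right)^{2} \left(-155\right) = 1156 \left(-155\right) = -179180$)
$\left(o + 252604\right) - 141966 = \left(-179180 + 252604\right) - 141966 = 73424 - 141966 = -68542$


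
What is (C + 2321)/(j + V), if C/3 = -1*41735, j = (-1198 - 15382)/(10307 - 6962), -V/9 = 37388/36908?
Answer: 758546096892/86875019 ≈ 8731.5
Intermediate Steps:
V = -84123/9227 (V = -336492/36908 = -9*9347/9227 = -84123/9227 ≈ -9.1171)
j = -3316/669 (j = -16580/3345 = -16580*1/3345 = -3316/669 ≈ -4.9566)
C = -125205 (C = 3*(-1*41735) = 3*(-41735) = -125205)
(C + 2321)/(j + V) = (-125205 + 2321)/(-3316/669 - 84123/9227) = -122884/(-86875019/6172863) = -122884*(-6172863/86875019) = 758546096892/86875019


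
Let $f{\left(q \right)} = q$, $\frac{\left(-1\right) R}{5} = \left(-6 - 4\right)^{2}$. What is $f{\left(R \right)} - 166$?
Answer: $-666$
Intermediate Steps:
$R = -500$ ($R = - 5 \left(-6 - 4\right)^{2} = - 5 \left(-10\right)^{2} = \left(-5\right) 100 = -500$)
$f{\left(R \right)} - 166 = -500 - 166 = -666$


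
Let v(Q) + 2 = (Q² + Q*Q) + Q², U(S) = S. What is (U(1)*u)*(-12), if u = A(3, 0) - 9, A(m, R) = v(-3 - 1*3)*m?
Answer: -3708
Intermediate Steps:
v(Q) = -2 + 3*Q² (v(Q) = -2 + ((Q² + Q*Q) + Q²) = -2 + ((Q² + Q²) + Q²) = -2 + (2*Q² + Q²) = -2 + 3*Q²)
A(m, R) = 106*m (A(m, R) = (-2 + 3*(-3 - 1*3)²)*m = (-2 + 3*(-3 - 3)²)*m = (-2 + 3*(-6)²)*m = (-2 + 3*36)*m = (-2 + 108)*m = 106*m)
u = 309 (u = 106*3 - 9 = 318 - 9 = 309)
(U(1)*u)*(-12) = (1*309)*(-12) = 309*(-12) = -3708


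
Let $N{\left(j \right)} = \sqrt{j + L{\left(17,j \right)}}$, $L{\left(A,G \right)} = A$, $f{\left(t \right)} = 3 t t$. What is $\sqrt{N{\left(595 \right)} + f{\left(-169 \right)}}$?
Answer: $\sqrt{85683 + 6 \sqrt{17}} \approx 292.76$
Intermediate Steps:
$f{\left(t \right)} = 3 t^{2}$
$N{\left(j \right)} = \sqrt{17 + j}$ ($N{\left(j \right)} = \sqrt{j + 17} = \sqrt{17 + j}$)
$\sqrt{N{\left(595 \right)} + f{\left(-169 \right)}} = \sqrt{\sqrt{17 + 595} + 3 \left(-169\right)^{2}} = \sqrt{\sqrt{612} + 3 \cdot 28561} = \sqrt{6 \sqrt{17} + 85683} = \sqrt{85683 + 6 \sqrt{17}}$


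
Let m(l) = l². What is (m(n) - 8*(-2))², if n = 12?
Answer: 25600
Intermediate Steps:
(m(n) - 8*(-2))² = (12² - 8*(-2))² = (144 + 16)² = 160² = 25600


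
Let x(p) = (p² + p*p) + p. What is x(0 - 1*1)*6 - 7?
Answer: -1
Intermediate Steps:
x(p) = p + 2*p² (x(p) = (p² + p²) + p = 2*p² + p = p + 2*p²)
x(0 - 1*1)*6 - 7 = ((0 - 1*1)*(1 + 2*(0 - 1*1)))*6 - 7 = ((0 - 1)*(1 + 2*(0 - 1)))*6 - 7 = -(1 + 2*(-1))*6 - 7 = -(1 - 2)*6 - 7 = -1*(-1)*6 - 7 = 1*6 - 7 = 6 - 7 = -1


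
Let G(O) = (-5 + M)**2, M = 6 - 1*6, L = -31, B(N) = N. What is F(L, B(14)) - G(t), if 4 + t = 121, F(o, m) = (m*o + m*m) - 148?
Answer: -411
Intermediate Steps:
M = 0 (M = 6 - 6 = 0)
F(o, m) = -148 + m**2 + m*o (F(o, m) = (m*o + m**2) - 148 = (m**2 + m*o) - 148 = -148 + m**2 + m*o)
t = 117 (t = -4 + 121 = 117)
G(O) = 25 (G(O) = (-5 + 0)**2 = (-5)**2 = 25)
F(L, B(14)) - G(t) = (-148 + 14**2 + 14*(-31)) - 1*25 = (-148 + 196 - 434) - 25 = -386 - 25 = -411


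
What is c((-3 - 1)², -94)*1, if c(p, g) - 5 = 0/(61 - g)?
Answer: 5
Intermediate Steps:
c(p, g) = 5 (c(p, g) = 5 + 0/(61 - g) = 5 + 0 = 5)
c((-3 - 1)², -94)*1 = 5*1 = 5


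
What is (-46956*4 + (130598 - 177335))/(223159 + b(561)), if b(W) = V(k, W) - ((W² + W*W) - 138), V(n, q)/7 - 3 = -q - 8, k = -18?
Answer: 234561/410107 ≈ 0.57195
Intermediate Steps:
V(n, q) = -35 - 7*q (V(n, q) = 21 + 7*(-q - 8) = 21 + 7*(-8 - q) = 21 + (-56 - 7*q) = -35 - 7*q)
b(W) = 103 - 7*W - 2*W² (b(W) = (-35 - 7*W) - ((W² + W*W) - 138) = (-35 - 7*W) - ((W² + W²) - 138) = (-35 - 7*W) - (2*W² - 138) = (-35 - 7*W) - (-138 + 2*W²) = (-35 - 7*W) + (138 - 2*W²) = 103 - 7*W - 2*W²)
(-46956*4 + (130598 - 177335))/(223159 + b(561)) = (-46956*4 + (130598 - 177335))/(223159 + (103 - 7*561 - 2*561²)) = (-187824 - 46737)/(223159 + (103 - 3927 - 2*314721)) = -234561/(223159 + (103 - 3927 - 629442)) = -234561/(223159 - 633266) = -234561/(-410107) = -234561*(-1/410107) = 234561/410107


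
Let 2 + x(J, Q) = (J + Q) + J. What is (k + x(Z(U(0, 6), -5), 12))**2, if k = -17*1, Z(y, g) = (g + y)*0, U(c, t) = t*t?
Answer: 49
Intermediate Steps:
U(c, t) = t**2
Z(y, g) = 0
x(J, Q) = -2 + Q + 2*J (x(J, Q) = -2 + ((J + Q) + J) = -2 + (Q + 2*J) = -2 + Q + 2*J)
k = -17
(k + x(Z(U(0, 6), -5), 12))**2 = (-17 + (-2 + 12 + 2*0))**2 = (-17 + (-2 + 12 + 0))**2 = (-17 + 10)**2 = (-7)**2 = 49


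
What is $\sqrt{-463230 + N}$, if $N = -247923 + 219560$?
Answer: $i \sqrt{491593} \approx 701.14 i$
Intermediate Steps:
$N = -28363$
$\sqrt{-463230 + N} = \sqrt{-463230 - 28363} = \sqrt{-491593} = i \sqrt{491593}$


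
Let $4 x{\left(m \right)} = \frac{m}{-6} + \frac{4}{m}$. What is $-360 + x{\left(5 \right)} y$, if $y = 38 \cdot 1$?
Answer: $- \frac{21619}{60} \approx -360.32$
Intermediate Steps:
$x{\left(m \right)} = \frac{1}{m} - \frac{m}{24}$ ($x{\left(m \right)} = \frac{\frac{m}{-6} + \frac{4}{m}}{4} = \frac{m \left(- \frac{1}{6}\right) + \frac{4}{m}}{4} = \frac{- \frac{m}{6} + \frac{4}{m}}{4} = \frac{\frac{4}{m} - \frac{m}{6}}{4} = \frac{1}{m} - \frac{m}{24}$)
$y = 38$
$-360 + x{\left(5 \right)} y = -360 + \left(\frac{1}{5} - \frac{5}{24}\right) 38 = -360 - \frac{19}{60} = - \frac{21619}{60}$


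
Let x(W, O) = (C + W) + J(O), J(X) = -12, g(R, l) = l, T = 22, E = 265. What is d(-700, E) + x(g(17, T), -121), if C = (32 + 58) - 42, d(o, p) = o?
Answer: -642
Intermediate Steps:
C = 48 (C = 90 - 42 = 48)
x(W, O) = 36 + W (x(W, O) = (48 + W) - 12 = 36 + W)
d(-700, E) + x(g(17, T), -121) = -700 + (36 + 22) = -700 + 58 = -642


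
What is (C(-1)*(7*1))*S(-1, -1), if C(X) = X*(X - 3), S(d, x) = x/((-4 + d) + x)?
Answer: 14/3 ≈ 4.6667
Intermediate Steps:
S(d, x) = x/(-4 + d + x)
C(X) = X*(-3 + X)
(C(-1)*(7*1))*S(-1, -1) = ((-(-3 - 1))*(7*1))*(-1/(-4 - 1 - 1)) = (-1*(-4)*7)*(-1/(-6)) = (4*7)*(-1*(-⅙)) = 28*(⅙) = 14/3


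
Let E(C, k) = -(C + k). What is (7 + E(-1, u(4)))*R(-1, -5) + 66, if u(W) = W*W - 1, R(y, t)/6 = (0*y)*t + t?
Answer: 276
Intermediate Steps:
R(y, t) = 6*t (R(y, t) = 6*((0*y)*t + t) = 6*(0*t + t) = 6*(0 + t) = 6*t)
u(W) = -1 + W² (u(W) = W² - 1 = -1 + W²)
E(C, k) = -C - k
(7 + E(-1, u(4)))*R(-1, -5) + 66 = (7 + (-1*(-1) - (-1 + 4²)))*(6*(-5)) + 66 = (7 + (1 - (-1 + 16)))*(-30) + 66 = (7 + (1 - 1*15))*(-30) + 66 = (7 + (1 - 15))*(-30) + 66 = (7 - 14)*(-30) + 66 = -7*(-30) + 66 = 210 + 66 = 276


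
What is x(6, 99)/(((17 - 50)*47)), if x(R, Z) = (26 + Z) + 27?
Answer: -152/1551 ≈ -0.098001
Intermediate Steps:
x(R, Z) = 53 + Z
x(6, 99)/(((17 - 50)*47)) = (53 + 99)/(((17 - 50)*47)) = 152/((-33*47)) = 152/(-1551) = 152*(-1/1551) = -152/1551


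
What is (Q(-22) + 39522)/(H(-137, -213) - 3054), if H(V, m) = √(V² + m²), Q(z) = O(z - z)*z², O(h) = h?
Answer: -8621442/661627 - 2823*√64138/661627 ≈ -14.111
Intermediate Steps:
Q(z) = 0 (Q(z) = (z - z)*z² = 0*z² = 0)
(Q(-22) + 39522)/(H(-137, -213) - 3054) = (0 + 39522)/(√((-137)² + (-213)²) - 3054) = 39522/(√(18769 + 45369) - 3054) = 39522/(√64138 - 3054) = 39522/(-3054 + √64138)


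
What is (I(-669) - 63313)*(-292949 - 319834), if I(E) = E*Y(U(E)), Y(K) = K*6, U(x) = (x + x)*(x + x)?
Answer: 4403521588584807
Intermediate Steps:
U(x) = 4*x**2 (U(x) = (2*x)*(2*x) = 4*x**2)
Y(K) = 6*K
I(E) = 24*E**3 (I(E) = E*(6*(4*E**2)) = E*(24*E**2) = 24*E**3)
(I(-669) - 63313)*(-292949 - 319834) = (24*(-669)**3 - 63313)*(-292949 - 319834) = (24*(-299418309) - 63313)*(-612783) = (-7186039416 - 63313)*(-612783) = -7186102729*(-612783) = 4403521588584807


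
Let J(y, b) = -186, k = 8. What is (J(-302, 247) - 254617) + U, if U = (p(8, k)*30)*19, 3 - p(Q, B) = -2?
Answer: -251953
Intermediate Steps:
p(Q, B) = 5 (p(Q, B) = 3 - 1*(-2) = 3 + 2 = 5)
U = 2850 (U = (5*30)*19 = 150*19 = 2850)
(J(-302, 247) - 254617) + U = (-186 - 254617) + 2850 = -254803 + 2850 = -251953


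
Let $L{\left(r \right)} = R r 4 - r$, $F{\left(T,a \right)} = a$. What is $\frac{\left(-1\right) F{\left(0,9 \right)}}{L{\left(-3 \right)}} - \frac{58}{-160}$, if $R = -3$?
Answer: $\frac{137}{1040} \approx 0.13173$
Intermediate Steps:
$L{\left(r \right)} = - 13 r$ ($L{\left(r \right)} = - 3 r 4 - r = - 12 r - r = - 13 r$)
$\frac{\left(-1\right) F{\left(0,9 \right)}}{L{\left(-3 \right)}} - \frac{58}{-160} = \frac{\left(-1\right) 9}{\left(-13\right) \left(-3\right)} - \frac{58}{-160} = - \frac{9}{39} - - \frac{29}{80} = \left(-9\right) \frac{1}{39} + \frac{29}{80} = - \frac{3}{13} + \frac{29}{80} = \frac{137}{1040}$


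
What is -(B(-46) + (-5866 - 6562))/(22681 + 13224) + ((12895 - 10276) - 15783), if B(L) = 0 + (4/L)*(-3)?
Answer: -10870742822/825815 ≈ -13164.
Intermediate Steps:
B(L) = -12/L (B(L) = 0 - 12/L = -12/L)
-(B(-46) + (-5866 - 6562))/(22681 + 13224) + ((12895 - 10276) - 15783) = -(-12/(-46) + (-5866 - 6562))/(22681 + 13224) + ((12895 - 10276) - 15783) = -(-12*(-1/46) - 12428)/35905 + (2619 - 15783) = -(6/23 - 12428)/35905 - 13164 = -(-285838)/(23*35905) - 13164 = -1*(-285838/825815) - 13164 = 285838/825815 - 13164 = -10870742822/825815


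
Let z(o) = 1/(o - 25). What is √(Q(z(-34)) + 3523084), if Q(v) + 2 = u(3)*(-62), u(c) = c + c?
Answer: √3522710 ≈ 1876.9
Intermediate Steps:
u(c) = 2*c
z(o) = 1/(-25 + o)
Q(v) = -374 (Q(v) = -2 + (2*3)*(-62) = -2 + 6*(-62) = -2 - 372 = -374)
√(Q(z(-34)) + 3523084) = √(-374 + 3523084) = √3522710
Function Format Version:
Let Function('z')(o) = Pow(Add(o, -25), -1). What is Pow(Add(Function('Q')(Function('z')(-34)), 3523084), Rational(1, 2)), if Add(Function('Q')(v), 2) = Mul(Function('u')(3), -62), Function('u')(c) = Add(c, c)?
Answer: Pow(3522710, Rational(1, 2)) ≈ 1876.9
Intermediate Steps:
Function('u')(c) = Mul(2, c)
Function('z')(o) = Pow(Add(-25, o), -1)
Function('Q')(v) = -374 (Function('Q')(v) = Add(-2, Mul(Mul(2, 3), -62)) = Add(-2, Mul(6, -62)) = Add(-2, -372) = -374)
Pow(Add(Function('Q')(Function('z')(-34)), 3523084), Rational(1, 2)) = Pow(Add(-374, 3523084), Rational(1, 2)) = Pow(3522710, Rational(1, 2))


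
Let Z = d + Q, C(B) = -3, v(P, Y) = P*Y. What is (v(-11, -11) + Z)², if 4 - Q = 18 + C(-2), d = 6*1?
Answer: 13456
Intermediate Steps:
d = 6
Q = -11 (Q = 4 - (18 - 3) = 4 - 1*15 = 4 - 15 = -11)
Z = -5 (Z = 6 - 11 = -5)
(v(-11, -11) + Z)² = (-11*(-11) - 5)² = (121 - 5)² = 116² = 13456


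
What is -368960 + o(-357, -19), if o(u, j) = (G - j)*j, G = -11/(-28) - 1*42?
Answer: -10318853/28 ≈ -3.6853e+5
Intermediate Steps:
G = -1165/28 (G = -11*(-1/28) - 42 = 11/28 - 42 = -1165/28 ≈ -41.607)
o(u, j) = j*(-1165/28 - j) (o(u, j) = (-1165/28 - j)*j = j*(-1165/28 - j))
-368960 + o(-357, -19) = -368960 - 1/28*(-19)*(1165 + 28*(-19)) = -368960 - 1/28*(-19)*(1165 - 532) = -368960 - 1/28*(-19)*633 = -368960 + 12027/28 = -10318853/28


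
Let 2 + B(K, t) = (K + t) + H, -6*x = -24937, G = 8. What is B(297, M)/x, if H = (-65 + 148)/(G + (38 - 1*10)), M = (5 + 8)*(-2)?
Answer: 9767/149622 ≈ 0.065278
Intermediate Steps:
M = -26 (M = 13*(-2) = -26)
x = 24937/6 (x = -⅙*(-24937) = 24937/6 ≈ 4156.2)
H = 83/36 (H = (-65 + 148)/(8 + (38 - 1*10)) = 83/(8 + (38 - 10)) = 83/(8 + 28) = 83/36 ≈ 2.3056)
B(K, t) = 11/36 + K + t (B(K, t) = -2 + ((K + t) + 83/36) = -2 + (83/36 + K + t) = 11/36 + K + t)
B(297, M)/x = (11/36 + 297 - 26)/(24937/6) = (9767/36)*(6/24937) = 9767/149622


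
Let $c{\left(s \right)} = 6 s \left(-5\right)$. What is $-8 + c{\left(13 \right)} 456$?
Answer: $-177848$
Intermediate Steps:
$c{\left(s \right)} = - 30 s$
$-8 + c{\left(13 \right)} 456 = -8 + \left(-30\right) 13 \cdot 456 = -8 - 177840 = -177848$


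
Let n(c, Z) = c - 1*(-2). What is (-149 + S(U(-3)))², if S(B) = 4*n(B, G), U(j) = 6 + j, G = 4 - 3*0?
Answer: 16641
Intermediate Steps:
G = 4 (G = 4 + 0 = 4)
n(c, Z) = 2 + c (n(c, Z) = c + 2 = 2 + c)
S(B) = 8 + 4*B (S(B) = 4*(2 + B) = 8 + 4*B)
(-149 + S(U(-3)))² = (-149 + (8 + 4*(6 - 3)))² = (-149 + (8 + 4*3))² = (-149 + (8 + 12))² = (-149 + 20)² = (-129)² = 16641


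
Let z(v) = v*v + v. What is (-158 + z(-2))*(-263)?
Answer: 41028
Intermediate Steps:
z(v) = v + v² (z(v) = v² + v = v + v²)
(-158 + z(-2))*(-263) = (-158 - 2*(1 - 2))*(-263) = (-158 - 2*(-1))*(-263) = (-158 + 2)*(-263) = -156*(-263) = 41028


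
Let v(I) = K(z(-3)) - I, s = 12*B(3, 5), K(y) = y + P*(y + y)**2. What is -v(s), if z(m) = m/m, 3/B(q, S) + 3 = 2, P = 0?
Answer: -37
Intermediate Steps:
B(q, S) = -3 (B(q, S) = 3/(-3 + 2) = 3/(-1) = 3*(-1) = -3)
z(m) = 1
K(y) = y (K(y) = y + 0*(y + y)**2 = y + 0*(2*y)**2 = y + 0*(4*y**2) = y + 0 = y)
s = -36 (s = 12*(-3) = -36)
v(I) = 1 - I
-v(s) = -(1 - 1*(-36)) = -(1 + 36) = -1*37 = -37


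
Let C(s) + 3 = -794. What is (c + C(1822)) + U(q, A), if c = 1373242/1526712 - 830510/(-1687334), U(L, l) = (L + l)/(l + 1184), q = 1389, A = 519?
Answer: -79215006140946205/99705737069796 ≈ -794.49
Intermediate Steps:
C(s) = -797 (C(s) = -3 - 794 = -797)
U(L, l) = (L + l)/(1184 + l)
c = 81478806817/58547115132 (c = 1373242*(1/1526712) - 830510*(-1/1687334) = 686621/763356 + 415255/843667 = 81478806817/58547115132 ≈ 1.3917)
(c + C(1822)) + U(q, A) = (81478806817/58547115132 - 797) + (1389 + 519)/(1184 + 519) = -46580571953387/58547115132 + 1908/1703 = -79215006140946205/99705737069796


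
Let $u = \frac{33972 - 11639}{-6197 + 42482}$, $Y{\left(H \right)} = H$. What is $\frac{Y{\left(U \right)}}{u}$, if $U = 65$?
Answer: $\frac{2358525}{22333} \approx 105.61$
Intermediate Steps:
$u = \frac{22333}{36285} \approx 0.61549$
$\frac{Y{\left(U \right)}}{u} = \frac{65}{\frac{22333}{36285}} = 65 \cdot \frac{36285}{22333} = \frac{2358525}{22333}$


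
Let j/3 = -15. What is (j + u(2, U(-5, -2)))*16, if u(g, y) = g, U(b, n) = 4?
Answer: -688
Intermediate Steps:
j = -45 (j = 3*(-15) = -45)
(j + u(2, U(-5, -2)))*16 = (-45 + 2)*16 = -43*16 = -688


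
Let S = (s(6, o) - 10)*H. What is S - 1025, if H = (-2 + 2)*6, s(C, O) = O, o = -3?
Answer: -1025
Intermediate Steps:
H = 0 (H = 0*6 = 0)
S = 0 (S = (-3 - 10)*0 = -13*0 = 0)
S - 1025 = 0 - 1025 = -1025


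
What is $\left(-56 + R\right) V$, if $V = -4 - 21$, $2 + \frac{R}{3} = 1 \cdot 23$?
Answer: $-175$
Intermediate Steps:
$R = 63$ ($R = -6 + 3 \cdot 1 \cdot 23 = -6 + 3 \cdot 23 = -6 + 69 = 63$)
$V = -25$ ($V = -4 - 21 = -25$)
$\left(-56 + R\right) V = \left(-56 + 63\right) \left(-25\right) = 7 \left(-25\right) = -175$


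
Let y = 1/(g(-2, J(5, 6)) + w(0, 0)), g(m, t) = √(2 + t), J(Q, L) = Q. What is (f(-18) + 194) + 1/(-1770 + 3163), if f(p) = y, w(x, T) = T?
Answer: 270243/1393 + √7/7 ≈ 194.38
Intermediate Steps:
y = √7/7 (y = 1/(√(2 + 5) + 0) = 1/(√7 + 0) = 1/(√7) = √7/7 ≈ 0.37796)
f(p) = √7/7
(f(-18) + 194) + 1/(-1770 + 3163) = (√7/7 + 194) + 1/(-1770 + 3163) = (194 + √7/7) + 1/1393 = 270243/1393 + √7/7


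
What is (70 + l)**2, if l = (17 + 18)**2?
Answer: 1677025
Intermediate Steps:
l = 1225 (l = 35**2 = 1225)
(70 + l)**2 = (70 + 1225)**2 = 1295**2 = 1677025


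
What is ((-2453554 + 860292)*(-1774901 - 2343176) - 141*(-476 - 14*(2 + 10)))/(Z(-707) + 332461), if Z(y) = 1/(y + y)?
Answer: 9277502422800892/470099853 ≈ 1.9735e+7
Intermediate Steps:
Z(y) = 1/(2*y)
((-2453554 + 860292)*(-1774901 - 2343176) - 141*(-476 - 14*(2 + 10)))/(Z(-707) + 332461) = ((-2453554 + 860292)*(-1774901 - 2343176) - 141*(-476 - 14*(2 + 10)))/((½)/(-707) + 332461) = (-1593262*(-4118077) - 141*(-476 - 14*12))/((½)*(-1/707) + 332461) = (6561175597174 - 141*(-476 - 168))/(-1/1414 + 332461) = (6561175597174 - 141*(-644))/(470099853/1414) = (6561175597174 + 90804)*(1414/470099853) = 6561175687978*(1414/470099853) = 9277502422800892/470099853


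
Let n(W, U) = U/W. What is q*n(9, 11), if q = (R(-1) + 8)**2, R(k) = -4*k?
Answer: 176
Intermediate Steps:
q = 144 (q = (-4*(-1) + 8)**2 = (4 + 8)**2 = 12**2 = 144)
q*n(9, 11) = 144*(11/9) = 176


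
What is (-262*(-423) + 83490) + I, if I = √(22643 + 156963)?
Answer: 194316 + √179606 ≈ 1.9474e+5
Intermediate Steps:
I = √179606 ≈ 423.80
(-262*(-423) + 83490) + I = (-262*(-423) + 83490) + √179606 = (110826 + 83490) + √179606 = 194316 + √179606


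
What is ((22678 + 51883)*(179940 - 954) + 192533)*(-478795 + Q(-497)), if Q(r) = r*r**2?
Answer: -1644738028507455972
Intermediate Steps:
Q(r) = r**3
((22678 + 51883)*(179940 - 954) + 192533)*(-478795 + Q(-497)) = ((22678 + 51883)*(179940 - 954) + 192533)*(-478795 + (-497)**3) = (74561*178986 + 192533)*(-478795 - 122763473) = (13345375146 + 192533)*(-123242268) = 13345567679*(-123242268) = -1644738028507455972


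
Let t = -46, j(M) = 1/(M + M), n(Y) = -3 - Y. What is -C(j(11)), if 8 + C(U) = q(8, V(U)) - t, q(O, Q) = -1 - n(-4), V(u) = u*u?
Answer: -36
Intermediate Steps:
j(M) = 1/(2*M)
V(u) = u²
q(O, Q) = -2 (q(O, Q) = -1 - (-3 - 1*(-4)) = -1 - (-3 + 4) = -1 - 1*1 = -1 - 1 = -2)
C(U) = 36 (C(U) = -8 + (-2 - 1*(-46)) = -8 + (-2 + 46) = -8 + 44 = 36)
-C(j(11)) = -1*36 = -36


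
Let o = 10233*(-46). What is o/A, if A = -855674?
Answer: 235359/427837 ≈ 0.55011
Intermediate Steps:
o = -470718
o/A = -470718/(-855674) = -470718*(-1/855674) = 235359/427837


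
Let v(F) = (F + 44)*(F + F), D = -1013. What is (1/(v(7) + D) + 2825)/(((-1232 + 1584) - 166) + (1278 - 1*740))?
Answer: 422337/108238 ≈ 3.9019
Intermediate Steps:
v(F) = 2*F*(44 + F) (v(F) = (44 + F)*(2*F) = 2*F*(44 + F))
(1/(v(7) + D) + 2825)/(((-1232 + 1584) - 166) + (1278 - 1*740)) = (1/(2*7*(44 + 7) - 1013) + 2825)/(((-1232 + 1584) - 166) + (1278 - 1*740)) = (1/(2*7*51 - 1013) + 2825)/((352 - 166) + (1278 - 740)) = (1/(714 - 1013) + 2825)/(186 + 538) = (1/(-299) + 2825)/724 = (-1/299 + 2825)*(1/724) = (844674/299)*(1/724) = 422337/108238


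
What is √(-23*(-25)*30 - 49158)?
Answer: 2*I*√7977 ≈ 178.63*I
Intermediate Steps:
√(-23*(-25)*30 - 49158) = √(575*30 - 49158) = √(17250 - 49158) = √(-31908) = 2*I*√7977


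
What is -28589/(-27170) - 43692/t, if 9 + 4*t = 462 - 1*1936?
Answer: 435531277/3663010 ≈ 118.90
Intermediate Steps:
t = -1483/4 (t = -9/4 + (462 - 1*1936)/4 = -9/4 + (462 - 1936)/4 = -9/4 + (¼)*(-1474) = -9/4 - 737/2 = -1483/4 ≈ -370.75)
-28589/(-27170) - 43692/t = -28589/(-27170) - 43692/(-1483/4) = -28589*(-1/27170) - 43692*(-4/1483) = 2599/2470 + 174768/1483 = 435531277/3663010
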